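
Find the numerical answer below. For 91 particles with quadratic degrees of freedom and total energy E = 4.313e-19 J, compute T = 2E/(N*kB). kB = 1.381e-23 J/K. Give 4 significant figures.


Step 1: Numerator = 2*E = 2*4.313e-19 = 8.626e-19 J
Step 2: Denominator = N*kB = 91*1.381e-23 = 1.257e-21
Step 3: T = 8.626e-19 / 1.257e-21 = 686.4 K

686.4


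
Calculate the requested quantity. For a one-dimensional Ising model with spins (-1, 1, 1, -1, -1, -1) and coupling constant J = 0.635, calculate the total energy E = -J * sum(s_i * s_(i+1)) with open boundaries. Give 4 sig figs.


Step 1: Nearest-neighbor products: -1, 1, -1, 1, 1
Step 2: Sum of products = 1
Step 3: E = -0.635 * 1 = -0.635

-0.635


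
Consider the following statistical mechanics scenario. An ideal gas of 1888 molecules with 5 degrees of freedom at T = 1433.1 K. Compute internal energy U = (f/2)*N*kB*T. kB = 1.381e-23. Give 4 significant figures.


Step 1: f/2 = 5/2 = 2.5
Step 2: N*kB*T = 1888*1.381e-23*1433.1 = 3.737e-17
Step 3: U = 2.5 * 3.737e-17 = 9.341e-17 J

9.341e-17


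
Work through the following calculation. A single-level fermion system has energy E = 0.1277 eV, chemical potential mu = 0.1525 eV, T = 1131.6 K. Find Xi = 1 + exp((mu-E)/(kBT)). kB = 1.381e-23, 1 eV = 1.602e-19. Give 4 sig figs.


Step 1: (mu - E) = 0.1525 - 0.1277 = 0.0248 eV
Step 2: x = (mu-E)*eV/(kB*T) = 0.0248*1.602e-19/(1.381e-23*1131.6) = 0.2542
Step 3: exp(x) = 1.289
Step 4: Xi = 1 + 1.289 = 2.289

2.289


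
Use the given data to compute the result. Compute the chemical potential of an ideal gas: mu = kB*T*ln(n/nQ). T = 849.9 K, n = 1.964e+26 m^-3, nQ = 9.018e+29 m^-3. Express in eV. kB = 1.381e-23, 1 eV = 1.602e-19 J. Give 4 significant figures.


Step 1: n/nQ = 1.964e+26/9.018e+29 = 0.0002178
Step 2: ln(n/nQ) = -8.432
Step 3: mu = kB*T*ln(n/nQ) = 1.174e-20*-8.432 = -9.897e-20 J
Step 4: Convert to eV: -9.897e-20/1.602e-19 = -0.6178 eV

-0.6178


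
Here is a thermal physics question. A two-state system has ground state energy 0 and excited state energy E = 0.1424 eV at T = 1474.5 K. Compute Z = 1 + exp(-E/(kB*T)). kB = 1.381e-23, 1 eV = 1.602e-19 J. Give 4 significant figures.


Step 1: Compute beta*E = E*eV/(kB*T) = 0.1424*1.602e-19/(1.381e-23*1474.5) = 1.12
Step 2: exp(-beta*E) = exp(-1.12) = 0.3262
Step 3: Z = 1 + 0.3262 = 1.326

1.326


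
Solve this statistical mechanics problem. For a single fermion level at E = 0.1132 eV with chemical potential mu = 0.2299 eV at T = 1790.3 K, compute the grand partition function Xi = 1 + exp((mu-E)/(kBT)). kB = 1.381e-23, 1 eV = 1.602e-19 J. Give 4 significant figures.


Step 1: (mu - E) = 0.2299 - 0.1132 = 0.1167 eV
Step 2: x = (mu-E)*eV/(kB*T) = 0.1167*1.602e-19/(1.381e-23*1790.3) = 0.7562
Step 3: exp(x) = 2.13
Step 4: Xi = 1 + 2.13 = 3.13

3.13


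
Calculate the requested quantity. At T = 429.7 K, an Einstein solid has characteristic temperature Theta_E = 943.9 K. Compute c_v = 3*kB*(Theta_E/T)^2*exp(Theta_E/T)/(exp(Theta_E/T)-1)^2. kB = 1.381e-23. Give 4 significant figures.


Step 1: x = Theta_E/T = 943.9/429.7 = 2.197
Step 2: x^2 = 4.825
Step 3: exp(x) = 8.995
Step 4: c_v = 3*1.381e-23*4.825*8.995/(8.995-1)^2 = 2.813e-23

2.813e-23


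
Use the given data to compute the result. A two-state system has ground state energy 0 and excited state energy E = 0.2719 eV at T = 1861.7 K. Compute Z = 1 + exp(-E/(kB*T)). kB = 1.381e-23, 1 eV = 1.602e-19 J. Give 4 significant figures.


Step 1: Compute beta*E = E*eV/(kB*T) = 0.2719*1.602e-19/(1.381e-23*1861.7) = 1.694
Step 2: exp(-beta*E) = exp(-1.694) = 0.1837
Step 3: Z = 1 + 0.1837 = 1.184

1.184


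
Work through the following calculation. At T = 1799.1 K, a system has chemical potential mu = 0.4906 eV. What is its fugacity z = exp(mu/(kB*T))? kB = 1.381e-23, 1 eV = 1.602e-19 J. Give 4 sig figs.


Step 1: Convert mu to Joules: 0.4906*1.602e-19 = 7.859e-20 J
Step 2: kB*T = 1.381e-23*1799.1 = 2.485e-20 J
Step 3: mu/(kB*T) = 3.163
Step 4: z = exp(3.163) = 23.65

23.65


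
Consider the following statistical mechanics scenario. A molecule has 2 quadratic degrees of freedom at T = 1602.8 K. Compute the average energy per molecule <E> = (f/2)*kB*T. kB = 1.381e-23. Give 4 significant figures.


Step 1: f/2 = 2/2 = 1
Step 2: kB*T = 1.381e-23 * 1602.8 = 2.213e-20
Step 3: <E> = 1 * 2.213e-20 = 2.213e-20 J

2.213e-20


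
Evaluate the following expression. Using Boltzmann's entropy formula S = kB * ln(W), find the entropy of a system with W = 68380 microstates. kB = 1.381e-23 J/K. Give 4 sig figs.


Step 1: ln(W) = ln(68380) = 11.13
Step 2: S = kB * ln(W) = 1.381e-23 * 11.13
Step 3: S = 1.537e-22 J/K

1.537e-22


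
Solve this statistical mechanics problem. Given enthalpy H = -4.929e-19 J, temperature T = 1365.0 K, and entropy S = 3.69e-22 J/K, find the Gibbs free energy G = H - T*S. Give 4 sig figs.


Step 1: T*S = 1365.0 * 3.69e-22 = 5.037e-19 J
Step 2: G = H - T*S = -4.929e-19 - 5.037e-19
Step 3: G = -9.966e-19 J

-9.966e-19


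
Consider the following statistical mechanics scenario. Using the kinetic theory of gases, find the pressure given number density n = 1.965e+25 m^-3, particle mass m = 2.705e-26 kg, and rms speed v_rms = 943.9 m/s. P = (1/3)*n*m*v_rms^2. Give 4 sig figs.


Step 1: v_rms^2 = 943.9^2 = 8.909e+05
Step 2: n*m = 1.965e+25*2.705e-26 = 0.5315
Step 3: P = (1/3)*0.5315*8.909e+05 = 1.579e+05 Pa

1.579e+05


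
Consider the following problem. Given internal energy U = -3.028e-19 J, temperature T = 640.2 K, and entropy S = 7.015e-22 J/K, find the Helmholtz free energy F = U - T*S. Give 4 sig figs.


Step 1: T*S = 640.2 * 7.015e-22 = 4.491e-19 J
Step 2: F = U - T*S = -3.028e-19 - 4.491e-19
Step 3: F = -7.519e-19 J

-7.519e-19


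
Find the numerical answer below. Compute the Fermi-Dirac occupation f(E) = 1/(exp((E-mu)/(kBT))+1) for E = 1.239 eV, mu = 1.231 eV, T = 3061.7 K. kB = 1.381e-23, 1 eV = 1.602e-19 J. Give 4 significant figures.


Step 1: (E - mu) = 1.239 - 1.231 = 0.008 eV
Step 2: Convert: (E-mu)*eV = 1.282e-21 J
Step 3: x = (E-mu)*eV/(kB*T) = 0.03031
Step 4: f = 1/(exp(0.03031)+1) = 0.4924

0.4924


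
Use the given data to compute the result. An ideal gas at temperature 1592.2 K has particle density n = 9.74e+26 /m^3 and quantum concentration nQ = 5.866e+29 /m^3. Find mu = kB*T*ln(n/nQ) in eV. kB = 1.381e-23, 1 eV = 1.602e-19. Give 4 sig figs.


Step 1: n/nQ = 9.74e+26/5.866e+29 = 0.00166
Step 2: ln(n/nQ) = -6.401
Step 3: mu = kB*T*ln(n/nQ) = 2.199e-20*-6.401 = -1.407e-19 J
Step 4: Convert to eV: -1.407e-19/1.602e-19 = -0.8785 eV

-0.8785


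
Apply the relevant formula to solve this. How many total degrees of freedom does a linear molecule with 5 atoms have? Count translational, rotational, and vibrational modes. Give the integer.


Step 1: Translational DOF = 3
Step 2: Rotational DOF (linear) = 2
Step 3: Vibrational DOF = 3*5 - 5 = 10
Step 4: Total = 3 + 2 + 10 = 15

15


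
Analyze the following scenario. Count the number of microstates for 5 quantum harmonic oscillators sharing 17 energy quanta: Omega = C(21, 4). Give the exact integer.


Step 1: Use binomial coefficient C(21, 4)
Step 2: Numerator = 21! / 17!
Step 3: Denominator = 4!
Step 4: Omega = 5985

5985


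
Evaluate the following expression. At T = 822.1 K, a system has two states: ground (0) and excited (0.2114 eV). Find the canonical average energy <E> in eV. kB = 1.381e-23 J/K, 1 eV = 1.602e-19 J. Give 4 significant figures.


Step 1: beta*E = 0.2114*1.602e-19/(1.381e-23*822.1) = 2.983
Step 2: exp(-beta*E) = 0.05064
Step 3: <E> = 0.2114*0.05064/(1+0.05064) = 0.01019 eV

0.01019


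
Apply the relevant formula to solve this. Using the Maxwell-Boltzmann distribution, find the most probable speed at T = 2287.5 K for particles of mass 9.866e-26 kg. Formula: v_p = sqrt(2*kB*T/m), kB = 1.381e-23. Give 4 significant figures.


Step 1: Numerator = 2*kB*T = 2*1.381e-23*2287.5 = 6.318e-20
Step 2: Ratio = 6.318e-20 / 9.866e-26 = 6.404e+05
Step 3: v_p = sqrt(6.404e+05) = 800.2 m/s

800.2


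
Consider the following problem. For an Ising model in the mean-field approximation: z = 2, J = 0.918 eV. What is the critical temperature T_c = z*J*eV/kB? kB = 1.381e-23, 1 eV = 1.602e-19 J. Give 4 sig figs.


Step 1: z*J = 2*0.918 = 1.836 eV
Step 2: Convert to Joules: 1.836*1.602e-19 = 2.941e-19 J
Step 3: T_c = 2.941e-19 / 1.381e-23 = 2.13e+04 K

2.13e+04


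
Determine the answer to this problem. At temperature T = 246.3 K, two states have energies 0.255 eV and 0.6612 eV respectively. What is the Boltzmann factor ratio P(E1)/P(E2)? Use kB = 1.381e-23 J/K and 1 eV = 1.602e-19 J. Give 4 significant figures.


Step 1: Compute energy difference dE = E1 - E2 = 0.255 - 0.6612 = -0.4062 eV
Step 2: Convert to Joules: dE_J = -0.4062 * 1.602e-19 = -6.507e-20 J
Step 3: Compute exponent = -dE_J / (kB * T) = -(-6.507e-20) / (1.381e-23 * 246.3) = 19.13
Step 4: P(E1)/P(E2) = exp(19.13) = 2.035e+08

2.035e+08


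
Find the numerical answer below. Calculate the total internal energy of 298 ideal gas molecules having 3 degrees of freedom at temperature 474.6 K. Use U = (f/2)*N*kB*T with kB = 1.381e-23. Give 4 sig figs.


Step 1: f/2 = 3/2 = 1.5
Step 2: N*kB*T = 298*1.381e-23*474.6 = 1.953e-18
Step 3: U = 1.5 * 1.953e-18 = 2.93e-18 J

2.93e-18


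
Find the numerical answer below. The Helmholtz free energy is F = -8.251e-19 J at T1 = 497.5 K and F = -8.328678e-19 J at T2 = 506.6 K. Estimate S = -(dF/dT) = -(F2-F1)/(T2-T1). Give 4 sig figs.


Step 1: dF = F2 - F1 = -8.328678e-19 - (-8.251e-19) = -7.7678e-21 J
Step 2: dT = T2 - T1 = 506.6 - 497.5 = 9.1 K
Step 3: S = -dF/dT = -(-7.7678e-21)/9.1 = 8.536e-22 J/K

8.536e-22


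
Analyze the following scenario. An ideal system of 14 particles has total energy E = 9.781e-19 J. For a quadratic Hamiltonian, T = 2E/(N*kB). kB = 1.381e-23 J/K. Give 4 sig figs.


Step 1: Numerator = 2*E = 2*9.781e-19 = 1.956e-18 J
Step 2: Denominator = N*kB = 14*1.381e-23 = 1.933e-22
Step 3: T = 1.956e-18 / 1.933e-22 = 1.012e+04 K

1.012e+04


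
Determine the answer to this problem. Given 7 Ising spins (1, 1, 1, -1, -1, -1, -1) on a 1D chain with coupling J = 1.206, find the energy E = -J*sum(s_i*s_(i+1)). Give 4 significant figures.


Step 1: Nearest-neighbor products: 1, 1, -1, 1, 1, 1
Step 2: Sum of products = 4
Step 3: E = -1.206 * 4 = -4.824

-4.824


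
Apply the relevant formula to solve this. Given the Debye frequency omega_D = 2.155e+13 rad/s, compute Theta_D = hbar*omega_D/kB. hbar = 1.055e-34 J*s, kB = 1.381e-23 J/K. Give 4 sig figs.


Step 1: hbar*omega_D = 1.055e-34 * 2.155e+13 = 2.274e-21 J
Step 2: Theta_D = 2.274e-21 / 1.381e-23
Step 3: Theta_D = 164.6 K

164.6


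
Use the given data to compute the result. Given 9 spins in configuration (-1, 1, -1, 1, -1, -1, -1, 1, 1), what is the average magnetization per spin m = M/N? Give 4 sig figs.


Step 1: Count up spins (+1): 4, down spins (-1): 5
Step 2: Total magnetization M = 4 - 5 = -1
Step 3: m = M/N = -1/9 = -0.1111

-0.1111


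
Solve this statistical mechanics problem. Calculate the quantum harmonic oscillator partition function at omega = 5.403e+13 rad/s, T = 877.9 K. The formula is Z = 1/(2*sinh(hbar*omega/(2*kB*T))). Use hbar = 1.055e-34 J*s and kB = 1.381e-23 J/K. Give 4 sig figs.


Step 1: Compute x = hbar*omega/(kB*T) = 1.055e-34*5.403e+13/(1.381e-23*877.9) = 0.4702
Step 2: x/2 = 0.2351
Step 3: sinh(x/2) = 0.2373
Step 4: Z = 1/(2*0.2373) = 2.107

2.107


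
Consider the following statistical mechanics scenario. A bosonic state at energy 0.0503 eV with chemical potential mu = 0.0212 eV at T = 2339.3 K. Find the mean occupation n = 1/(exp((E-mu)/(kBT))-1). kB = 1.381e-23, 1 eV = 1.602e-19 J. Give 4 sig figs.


Step 1: (E - mu) = 0.0291 eV
Step 2: x = (E-mu)*eV/(kB*T) = 0.0291*1.602e-19/(1.381e-23*2339.3) = 0.1443
Step 3: exp(x) = 1.155
Step 4: n = 1/(exp(x)-1) = 6.442

6.442


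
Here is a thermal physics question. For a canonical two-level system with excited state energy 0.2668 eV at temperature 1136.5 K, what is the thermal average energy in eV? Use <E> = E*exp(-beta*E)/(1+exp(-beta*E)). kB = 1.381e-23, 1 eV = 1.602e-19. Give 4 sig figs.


Step 1: beta*E = 0.2668*1.602e-19/(1.381e-23*1136.5) = 2.723
Step 2: exp(-beta*E) = 0.06566
Step 3: <E> = 0.2668*0.06566/(1+0.06566) = 0.01644 eV

0.01644


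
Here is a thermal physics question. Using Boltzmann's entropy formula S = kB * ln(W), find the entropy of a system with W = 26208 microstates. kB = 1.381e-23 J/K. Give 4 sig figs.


Step 1: ln(W) = ln(26208) = 10.17
Step 2: S = kB * ln(W) = 1.381e-23 * 10.17
Step 3: S = 1.405e-22 J/K

1.405e-22


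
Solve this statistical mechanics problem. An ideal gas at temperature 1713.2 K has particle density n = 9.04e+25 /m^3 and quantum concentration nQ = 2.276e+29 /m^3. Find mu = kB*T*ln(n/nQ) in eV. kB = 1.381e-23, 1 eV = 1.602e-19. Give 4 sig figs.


Step 1: n/nQ = 9.04e+25/2.276e+29 = 0.0003972
Step 2: ln(n/nQ) = -7.831
Step 3: mu = kB*T*ln(n/nQ) = 2.366e-20*-7.831 = -1.853e-19 J
Step 4: Convert to eV: -1.853e-19/1.602e-19 = -1.157 eV

-1.157


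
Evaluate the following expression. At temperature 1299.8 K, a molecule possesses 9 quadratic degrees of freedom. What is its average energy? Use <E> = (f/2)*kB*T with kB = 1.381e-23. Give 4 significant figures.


Step 1: f/2 = 9/2 = 4.5
Step 2: kB*T = 1.381e-23 * 1299.8 = 1.795e-20
Step 3: <E> = 4.5 * 1.795e-20 = 8.078e-20 J

8.078e-20


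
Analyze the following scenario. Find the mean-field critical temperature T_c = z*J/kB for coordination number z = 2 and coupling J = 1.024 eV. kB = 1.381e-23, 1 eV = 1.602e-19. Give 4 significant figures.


Step 1: z*J = 2*1.024 = 2.048 eV
Step 2: Convert to Joules: 2.048*1.602e-19 = 3.281e-19 J
Step 3: T_c = 3.281e-19 / 1.381e-23 = 2.376e+04 K

2.376e+04


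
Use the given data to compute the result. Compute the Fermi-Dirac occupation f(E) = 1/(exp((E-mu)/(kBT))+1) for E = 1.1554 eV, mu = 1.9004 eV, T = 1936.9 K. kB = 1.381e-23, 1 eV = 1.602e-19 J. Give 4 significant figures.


Step 1: (E - mu) = 1.1554 - 1.9004 = -0.745 eV
Step 2: Convert: (E-mu)*eV = -1.193e-19 J
Step 3: x = (E-mu)*eV/(kB*T) = -4.462
Step 4: f = 1/(exp(-4.462)+1) = 0.9886

0.9886


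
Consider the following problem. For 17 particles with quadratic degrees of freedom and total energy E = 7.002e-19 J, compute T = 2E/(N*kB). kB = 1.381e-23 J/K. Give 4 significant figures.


Step 1: Numerator = 2*E = 2*7.002e-19 = 1.4e-18 J
Step 2: Denominator = N*kB = 17*1.381e-23 = 2.348e-22
Step 3: T = 1.4e-18 / 2.348e-22 = 5965 K

5965


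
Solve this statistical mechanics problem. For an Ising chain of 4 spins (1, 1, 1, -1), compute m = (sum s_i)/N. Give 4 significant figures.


Step 1: Count up spins (+1): 3, down spins (-1): 1
Step 2: Total magnetization M = 3 - 1 = 2
Step 3: m = M/N = 2/4 = 0.5

0.5


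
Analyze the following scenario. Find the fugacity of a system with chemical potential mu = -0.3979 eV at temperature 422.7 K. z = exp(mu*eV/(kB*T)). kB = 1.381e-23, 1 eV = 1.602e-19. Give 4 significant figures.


Step 1: Convert mu to Joules: -0.3979*1.602e-19 = -6.374e-20 J
Step 2: kB*T = 1.381e-23*422.7 = 5.837e-21 J
Step 3: mu/(kB*T) = -10.92
Step 4: z = exp(-10.92) = 1.81e-05

1.81e-05


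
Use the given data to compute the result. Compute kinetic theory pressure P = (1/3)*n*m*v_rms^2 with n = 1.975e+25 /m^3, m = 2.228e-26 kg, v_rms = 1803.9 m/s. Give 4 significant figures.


Step 1: v_rms^2 = 1803.9^2 = 3.254e+06
Step 2: n*m = 1.975e+25*2.228e-26 = 0.44
Step 3: P = (1/3)*0.44*3.254e+06 = 4.773e+05 Pa

4.773e+05


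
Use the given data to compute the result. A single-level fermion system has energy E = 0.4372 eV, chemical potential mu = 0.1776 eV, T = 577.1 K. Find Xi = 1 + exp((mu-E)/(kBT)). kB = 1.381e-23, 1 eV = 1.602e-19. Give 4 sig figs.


Step 1: (mu - E) = 0.1776 - 0.4372 = -0.2596 eV
Step 2: x = (mu-E)*eV/(kB*T) = -0.2596*1.602e-19/(1.381e-23*577.1) = -5.218
Step 3: exp(x) = 0.005417
Step 4: Xi = 1 + 0.005417 = 1.005

1.005


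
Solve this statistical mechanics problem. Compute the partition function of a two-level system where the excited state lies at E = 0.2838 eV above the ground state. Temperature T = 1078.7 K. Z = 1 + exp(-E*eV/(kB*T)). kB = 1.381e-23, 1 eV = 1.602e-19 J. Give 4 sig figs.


Step 1: Compute beta*E = E*eV/(kB*T) = 0.2838*1.602e-19/(1.381e-23*1078.7) = 3.052
Step 2: exp(-beta*E) = exp(-3.052) = 0.04727
Step 3: Z = 1 + 0.04727 = 1.047

1.047


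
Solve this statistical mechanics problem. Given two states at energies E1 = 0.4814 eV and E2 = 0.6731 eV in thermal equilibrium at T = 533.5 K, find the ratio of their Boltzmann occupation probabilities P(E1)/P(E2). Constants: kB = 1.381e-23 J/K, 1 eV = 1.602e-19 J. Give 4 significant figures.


Step 1: Compute energy difference dE = E1 - E2 = 0.4814 - 0.6731 = -0.1917 eV
Step 2: Convert to Joules: dE_J = -0.1917 * 1.602e-19 = -3.071e-20 J
Step 3: Compute exponent = -dE_J / (kB * T) = -(-3.071e-20) / (1.381e-23 * 533.5) = 4.168
Step 4: P(E1)/P(E2) = exp(4.168) = 64.6

64.6


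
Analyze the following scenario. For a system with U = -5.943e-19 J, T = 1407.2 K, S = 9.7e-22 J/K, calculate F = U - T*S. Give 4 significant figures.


Step 1: T*S = 1407.2 * 9.7e-22 = 1.365e-18 J
Step 2: F = U - T*S = -5.943e-19 - 1.365e-18
Step 3: F = -1.959e-18 J

-1.959e-18


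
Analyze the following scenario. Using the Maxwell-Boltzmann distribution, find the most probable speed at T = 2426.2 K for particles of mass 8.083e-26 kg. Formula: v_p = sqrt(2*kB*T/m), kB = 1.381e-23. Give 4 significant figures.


Step 1: Numerator = 2*kB*T = 2*1.381e-23*2426.2 = 6.701e-20
Step 2: Ratio = 6.701e-20 / 8.083e-26 = 8.29e+05
Step 3: v_p = sqrt(8.29e+05) = 910.5 m/s

910.5


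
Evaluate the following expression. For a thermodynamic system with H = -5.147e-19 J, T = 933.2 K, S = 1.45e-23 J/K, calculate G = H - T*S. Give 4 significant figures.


Step 1: T*S = 933.2 * 1.45e-23 = 1.353e-20 J
Step 2: G = H - T*S = -5.147e-19 - 1.353e-20
Step 3: G = -5.282e-19 J

-5.282e-19


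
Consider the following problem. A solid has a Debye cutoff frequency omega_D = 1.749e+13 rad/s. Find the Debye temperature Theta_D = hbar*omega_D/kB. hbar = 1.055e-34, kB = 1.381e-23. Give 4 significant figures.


Step 1: hbar*omega_D = 1.055e-34 * 1.749e+13 = 1.845e-21 J
Step 2: Theta_D = 1.845e-21 / 1.381e-23
Step 3: Theta_D = 133.6 K

133.6


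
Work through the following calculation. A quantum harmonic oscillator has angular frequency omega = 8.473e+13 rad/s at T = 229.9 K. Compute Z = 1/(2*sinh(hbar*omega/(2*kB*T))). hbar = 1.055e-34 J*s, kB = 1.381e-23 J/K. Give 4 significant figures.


Step 1: Compute x = hbar*omega/(kB*T) = 1.055e-34*8.473e+13/(1.381e-23*229.9) = 2.816
Step 2: x/2 = 1.408
Step 3: sinh(x/2) = 1.921
Step 4: Z = 1/(2*1.921) = 0.2603

0.2603


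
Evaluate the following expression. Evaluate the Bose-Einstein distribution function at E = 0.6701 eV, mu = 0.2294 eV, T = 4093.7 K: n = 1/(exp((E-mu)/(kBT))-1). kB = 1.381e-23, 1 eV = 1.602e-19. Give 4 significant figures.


Step 1: (E - mu) = 0.4407 eV
Step 2: x = (E-mu)*eV/(kB*T) = 0.4407*1.602e-19/(1.381e-23*4093.7) = 1.249
Step 3: exp(x) = 3.486
Step 4: n = 1/(exp(x)-1) = 0.4022

0.4022


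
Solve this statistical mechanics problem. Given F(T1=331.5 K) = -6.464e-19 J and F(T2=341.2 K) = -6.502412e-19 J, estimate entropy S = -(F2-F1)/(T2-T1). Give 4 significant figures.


Step 1: dF = F2 - F1 = -6.502412e-19 - (-6.464e-19) = -3.8412e-21 J
Step 2: dT = T2 - T1 = 341.2 - 331.5 = 9.7 K
Step 3: S = -dF/dT = -(-3.8412e-21)/9.7 = 3.96e-22 J/K

3.96e-22


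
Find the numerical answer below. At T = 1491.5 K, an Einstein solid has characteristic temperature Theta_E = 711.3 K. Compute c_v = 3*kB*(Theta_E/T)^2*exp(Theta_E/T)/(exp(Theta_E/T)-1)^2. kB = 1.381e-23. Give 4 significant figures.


Step 1: x = Theta_E/T = 711.3/1491.5 = 0.4769
Step 2: x^2 = 0.2274
Step 3: exp(x) = 1.611
Step 4: c_v = 3*1.381e-23*0.2274*1.611/(1.611-1)^2 = 4.065e-23

4.065e-23


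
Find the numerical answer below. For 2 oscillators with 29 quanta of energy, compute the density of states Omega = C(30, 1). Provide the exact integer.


Step 1: Use binomial coefficient C(30, 1)
Step 2: Numerator = 30! / 29!
Step 3: Denominator = 1!
Step 4: Omega = 30

30


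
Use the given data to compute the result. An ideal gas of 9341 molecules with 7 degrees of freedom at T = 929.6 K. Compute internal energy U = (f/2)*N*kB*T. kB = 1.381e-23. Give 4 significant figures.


Step 1: f/2 = 7/2 = 3.5
Step 2: N*kB*T = 9341*1.381e-23*929.6 = 1.199e-16
Step 3: U = 3.5 * 1.199e-16 = 4.197e-16 J

4.197e-16


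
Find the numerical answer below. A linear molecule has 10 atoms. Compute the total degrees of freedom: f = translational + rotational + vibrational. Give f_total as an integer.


Step 1: Translational DOF = 3
Step 2: Rotational DOF (linear) = 2
Step 3: Vibrational DOF = 3*10 - 5 = 25
Step 4: Total = 3 + 2 + 25 = 30

30


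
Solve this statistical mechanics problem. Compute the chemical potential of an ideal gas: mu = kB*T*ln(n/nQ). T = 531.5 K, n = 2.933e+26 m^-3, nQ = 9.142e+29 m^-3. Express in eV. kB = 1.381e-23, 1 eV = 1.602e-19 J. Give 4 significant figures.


Step 1: n/nQ = 2.933e+26/9.142e+29 = 0.0003208
Step 2: ln(n/nQ) = -8.045
Step 3: mu = kB*T*ln(n/nQ) = 7.34e-21*-8.045 = -5.905e-20 J
Step 4: Convert to eV: -5.905e-20/1.602e-19 = -0.3686 eV

-0.3686


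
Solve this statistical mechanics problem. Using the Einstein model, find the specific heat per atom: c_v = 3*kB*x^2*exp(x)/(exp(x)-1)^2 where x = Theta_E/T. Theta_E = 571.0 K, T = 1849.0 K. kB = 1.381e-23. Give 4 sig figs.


Step 1: x = Theta_E/T = 571.0/1849.0 = 0.3088
Step 2: x^2 = 0.09537
Step 3: exp(x) = 1.362
Step 4: c_v = 3*1.381e-23*0.09537*1.362/(1.362-1)^2 = 4.11e-23

4.11e-23


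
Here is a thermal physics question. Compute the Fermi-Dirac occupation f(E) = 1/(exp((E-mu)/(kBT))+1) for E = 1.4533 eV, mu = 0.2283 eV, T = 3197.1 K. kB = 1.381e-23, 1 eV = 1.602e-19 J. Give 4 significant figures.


Step 1: (E - mu) = 1.4533 - 0.2283 = 1.225 eV
Step 2: Convert: (E-mu)*eV = 1.962e-19 J
Step 3: x = (E-mu)*eV/(kB*T) = 4.445
Step 4: f = 1/(exp(4.445)+1) = 0.0116

0.0116


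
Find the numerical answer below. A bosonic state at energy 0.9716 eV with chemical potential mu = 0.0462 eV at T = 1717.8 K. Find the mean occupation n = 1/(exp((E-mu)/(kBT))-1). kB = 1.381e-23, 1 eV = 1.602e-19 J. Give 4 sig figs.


Step 1: (E - mu) = 0.9254 eV
Step 2: x = (E-mu)*eV/(kB*T) = 0.9254*1.602e-19/(1.381e-23*1717.8) = 6.249
Step 3: exp(x) = 517.6
Step 4: n = 1/(exp(x)-1) = 0.001936

0.001936


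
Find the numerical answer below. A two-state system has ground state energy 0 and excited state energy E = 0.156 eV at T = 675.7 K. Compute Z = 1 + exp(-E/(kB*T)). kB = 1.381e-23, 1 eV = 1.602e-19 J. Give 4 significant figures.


Step 1: Compute beta*E = E*eV/(kB*T) = 0.156*1.602e-19/(1.381e-23*675.7) = 2.678
Step 2: exp(-beta*E) = exp(-2.678) = 0.06869
Step 3: Z = 1 + 0.06869 = 1.069

1.069


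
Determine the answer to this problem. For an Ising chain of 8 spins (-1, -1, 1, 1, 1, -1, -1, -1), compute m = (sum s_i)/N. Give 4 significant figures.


Step 1: Count up spins (+1): 3, down spins (-1): 5
Step 2: Total magnetization M = 3 - 5 = -2
Step 3: m = M/N = -2/8 = -0.25

-0.25


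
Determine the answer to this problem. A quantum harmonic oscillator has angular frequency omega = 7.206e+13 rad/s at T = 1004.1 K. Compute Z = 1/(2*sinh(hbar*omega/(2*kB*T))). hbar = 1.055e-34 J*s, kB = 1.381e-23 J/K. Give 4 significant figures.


Step 1: Compute x = hbar*omega/(kB*T) = 1.055e-34*7.206e+13/(1.381e-23*1004.1) = 0.5482
Step 2: x/2 = 0.2741
Step 3: sinh(x/2) = 0.2776
Step 4: Z = 1/(2*0.2776) = 1.801

1.801


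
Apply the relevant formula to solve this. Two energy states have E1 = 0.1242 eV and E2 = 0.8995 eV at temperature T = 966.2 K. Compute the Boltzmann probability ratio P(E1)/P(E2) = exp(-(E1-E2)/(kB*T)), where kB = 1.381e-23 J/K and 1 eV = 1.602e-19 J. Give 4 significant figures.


Step 1: Compute energy difference dE = E1 - E2 = 0.1242 - 0.8995 = -0.7753 eV
Step 2: Convert to Joules: dE_J = -0.7753 * 1.602e-19 = -1.242e-19 J
Step 3: Compute exponent = -dE_J / (kB * T) = -(-1.242e-19) / (1.381e-23 * 966.2) = 9.308
Step 4: P(E1)/P(E2) = exp(9.308) = 1.103e+04

1.103e+04


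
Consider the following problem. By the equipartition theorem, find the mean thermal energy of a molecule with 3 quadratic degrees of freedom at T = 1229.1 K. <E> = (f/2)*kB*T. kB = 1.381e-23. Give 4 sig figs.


Step 1: f/2 = 3/2 = 1.5
Step 2: kB*T = 1.381e-23 * 1229.1 = 1.697e-20
Step 3: <E> = 1.5 * 1.697e-20 = 2.546e-20 J

2.546e-20


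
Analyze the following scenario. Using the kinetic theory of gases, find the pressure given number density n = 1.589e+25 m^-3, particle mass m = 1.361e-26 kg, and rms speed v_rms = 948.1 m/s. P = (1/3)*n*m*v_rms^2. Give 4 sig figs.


Step 1: v_rms^2 = 948.1^2 = 8.989e+05
Step 2: n*m = 1.589e+25*1.361e-26 = 0.2163
Step 3: P = (1/3)*0.2163*8.989e+05 = 6.48e+04 Pa

6.48e+04


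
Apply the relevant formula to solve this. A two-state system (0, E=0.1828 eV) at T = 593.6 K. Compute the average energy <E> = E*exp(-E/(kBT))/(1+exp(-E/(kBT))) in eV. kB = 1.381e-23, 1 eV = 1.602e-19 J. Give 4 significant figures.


Step 1: beta*E = 0.1828*1.602e-19/(1.381e-23*593.6) = 3.572
Step 2: exp(-beta*E) = 0.02809
Step 3: <E> = 0.1828*0.02809/(1+0.02809) = 0.004995 eV

0.004995


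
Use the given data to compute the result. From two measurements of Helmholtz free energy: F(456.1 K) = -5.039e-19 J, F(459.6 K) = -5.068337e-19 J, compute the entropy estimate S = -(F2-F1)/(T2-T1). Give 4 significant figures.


Step 1: dF = F2 - F1 = -5.068337e-19 - (-5.039e-19) = -2.9337e-21 J
Step 2: dT = T2 - T1 = 459.6 - 456.1 = 3.5 K
Step 3: S = -dF/dT = -(-2.9337e-21)/3.5 = 8.382e-22 J/K

8.382e-22


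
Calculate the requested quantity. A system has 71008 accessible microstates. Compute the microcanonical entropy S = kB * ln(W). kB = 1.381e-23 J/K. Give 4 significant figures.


Step 1: ln(W) = ln(71008) = 11.17
Step 2: S = kB * ln(W) = 1.381e-23 * 11.17
Step 3: S = 1.543e-22 J/K

1.543e-22


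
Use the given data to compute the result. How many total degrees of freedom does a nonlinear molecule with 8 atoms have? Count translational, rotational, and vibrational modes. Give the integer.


Step 1: Translational DOF = 3
Step 2: Rotational DOF (nonlinear) = 3
Step 3: Vibrational DOF = 3*8 - 6 = 18
Step 4: Total = 3 + 3 + 18 = 24

24


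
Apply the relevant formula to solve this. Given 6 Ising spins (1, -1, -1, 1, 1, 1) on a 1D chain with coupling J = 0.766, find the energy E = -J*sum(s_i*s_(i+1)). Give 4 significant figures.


Step 1: Nearest-neighbor products: -1, 1, -1, 1, 1
Step 2: Sum of products = 1
Step 3: E = -0.766 * 1 = -0.766

-0.766


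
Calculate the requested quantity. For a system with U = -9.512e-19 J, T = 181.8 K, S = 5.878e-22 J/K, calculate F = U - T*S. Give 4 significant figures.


Step 1: T*S = 181.8 * 5.878e-22 = 1.069e-19 J
Step 2: F = U - T*S = -9.512e-19 - 1.069e-19
Step 3: F = -1.058e-18 J

-1.058e-18


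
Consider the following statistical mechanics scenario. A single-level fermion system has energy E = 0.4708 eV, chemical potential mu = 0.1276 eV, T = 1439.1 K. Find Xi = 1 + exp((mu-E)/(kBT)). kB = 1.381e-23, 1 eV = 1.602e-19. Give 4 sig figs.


Step 1: (mu - E) = 0.1276 - 0.4708 = -0.3432 eV
Step 2: x = (mu-E)*eV/(kB*T) = -0.3432*1.602e-19/(1.381e-23*1439.1) = -2.766
Step 3: exp(x) = 0.06288
Step 4: Xi = 1 + 0.06288 = 1.063

1.063


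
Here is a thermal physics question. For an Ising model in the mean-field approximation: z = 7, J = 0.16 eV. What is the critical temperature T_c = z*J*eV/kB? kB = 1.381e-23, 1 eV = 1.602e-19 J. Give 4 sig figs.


Step 1: z*J = 7*0.16 = 1.12 eV
Step 2: Convert to Joules: 1.12*1.602e-19 = 1.794e-19 J
Step 3: T_c = 1.794e-19 / 1.381e-23 = 1.299e+04 K

1.299e+04


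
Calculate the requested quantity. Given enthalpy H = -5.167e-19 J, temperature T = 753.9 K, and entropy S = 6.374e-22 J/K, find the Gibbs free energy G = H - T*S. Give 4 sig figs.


Step 1: T*S = 753.9 * 6.374e-22 = 4.805e-19 J
Step 2: G = H - T*S = -5.167e-19 - 4.805e-19
Step 3: G = -9.972e-19 J

-9.972e-19


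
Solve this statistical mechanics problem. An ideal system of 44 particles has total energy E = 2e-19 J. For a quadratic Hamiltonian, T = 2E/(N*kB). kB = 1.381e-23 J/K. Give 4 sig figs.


Step 1: Numerator = 2*E = 2*2e-19 = 4e-19 J
Step 2: Denominator = N*kB = 44*1.381e-23 = 6.076e-22
Step 3: T = 4e-19 / 6.076e-22 = 658.3 K

658.3


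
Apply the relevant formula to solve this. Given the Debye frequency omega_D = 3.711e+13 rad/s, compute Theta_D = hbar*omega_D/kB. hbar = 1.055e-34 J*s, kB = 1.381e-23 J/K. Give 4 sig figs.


Step 1: hbar*omega_D = 1.055e-34 * 3.711e+13 = 3.915e-21 J
Step 2: Theta_D = 3.915e-21 / 1.381e-23
Step 3: Theta_D = 283.5 K

283.5


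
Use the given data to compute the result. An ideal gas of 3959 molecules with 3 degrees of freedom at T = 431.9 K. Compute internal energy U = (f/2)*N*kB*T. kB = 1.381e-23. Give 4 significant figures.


Step 1: f/2 = 3/2 = 1.5
Step 2: N*kB*T = 3959*1.381e-23*431.9 = 2.361e-17
Step 3: U = 1.5 * 2.361e-17 = 3.542e-17 J

3.542e-17


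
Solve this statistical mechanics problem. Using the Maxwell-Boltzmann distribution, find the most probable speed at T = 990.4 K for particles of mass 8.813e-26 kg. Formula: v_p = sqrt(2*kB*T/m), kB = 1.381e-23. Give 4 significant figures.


Step 1: Numerator = 2*kB*T = 2*1.381e-23*990.4 = 2.735e-20
Step 2: Ratio = 2.735e-20 / 8.813e-26 = 3.104e+05
Step 3: v_p = sqrt(3.104e+05) = 557.1 m/s

557.1


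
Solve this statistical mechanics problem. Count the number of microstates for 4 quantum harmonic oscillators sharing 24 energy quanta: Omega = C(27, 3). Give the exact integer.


Step 1: Use binomial coefficient C(27, 3)
Step 2: Numerator = 27! / 24!
Step 3: Denominator = 3!
Step 4: Omega = 2925

2925


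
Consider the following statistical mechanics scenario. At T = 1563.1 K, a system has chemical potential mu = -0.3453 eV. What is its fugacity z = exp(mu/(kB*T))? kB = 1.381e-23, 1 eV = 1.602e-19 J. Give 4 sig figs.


Step 1: Convert mu to Joules: -0.3453*1.602e-19 = -5.532e-20 J
Step 2: kB*T = 1.381e-23*1563.1 = 2.159e-20 J
Step 3: mu/(kB*T) = -2.563
Step 4: z = exp(-2.563) = 0.0771

0.0771


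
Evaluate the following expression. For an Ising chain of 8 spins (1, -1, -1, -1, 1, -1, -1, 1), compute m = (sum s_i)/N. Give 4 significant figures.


Step 1: Count up spins (+1): 3, down spins (-1): 5
Step 2: Total magnetization M = 3 - 5 = -2
Step 3: m = M/N = -2/8 = -0.25

-0.25


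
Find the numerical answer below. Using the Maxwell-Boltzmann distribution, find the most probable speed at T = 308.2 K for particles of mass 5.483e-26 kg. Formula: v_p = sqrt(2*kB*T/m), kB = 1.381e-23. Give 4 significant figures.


Step 1: Numerator = 2*kB*T = 2*1.381e-23*308.2 = 8.512e-21
Step 2: Ratio = 8.512e-21 / 5.483e-26 = 1.553e+05
Step 3: v_p = sqrt(1.553e+05) = 394 m/s

394


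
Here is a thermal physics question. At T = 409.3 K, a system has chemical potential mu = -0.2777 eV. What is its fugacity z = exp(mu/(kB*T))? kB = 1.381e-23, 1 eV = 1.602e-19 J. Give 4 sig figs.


Step 1: Convert mu to Joules: -0.2777*1.602e-19 = -4.449e-20 J
Step 2: kB*T = 1.381e-23*409.3 = 5.652e-21 J
Step 3: mu/(kB*T) = -7.871
Step 4: z = exp(-7.871) = 0.0003818

0.0003818


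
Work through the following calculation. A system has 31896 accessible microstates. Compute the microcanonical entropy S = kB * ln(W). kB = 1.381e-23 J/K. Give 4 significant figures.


Step 1: ln(W) = ln(31896) = 10.37
Step 2: S = kB * ln(W) = 1.381e-23 * 10.37
Step 3: S = 1.432e-22 J/K

1.432e-22


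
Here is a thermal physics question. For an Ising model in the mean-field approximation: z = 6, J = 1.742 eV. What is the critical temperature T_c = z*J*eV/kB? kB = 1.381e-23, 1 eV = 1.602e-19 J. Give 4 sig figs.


Step 1: z*J = 6*1.742 = 10.45 eV
Step 2: Convert to Joules: 10.45*1.602e-19 = 1.674e-18 J
Step 3: T_c = 1.674e-18 / 1.381e-23 = 1.212e+05 K

1.212e+05


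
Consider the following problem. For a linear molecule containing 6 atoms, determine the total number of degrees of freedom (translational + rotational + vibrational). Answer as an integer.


Step 1: Translational DOF = 3
Step 2: Rotational DOF (linear) = 2
Step 3: Vibrational DOF = 3*6 - 5 = 13
Step 4: Total = 3 + 2 + 13 = 18

18


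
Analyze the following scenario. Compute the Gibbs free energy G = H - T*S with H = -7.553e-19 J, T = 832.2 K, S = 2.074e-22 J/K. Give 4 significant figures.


Step 1: T*S = 832.2 * 2.074e-22 = 1.726e-19 J
Step 2: G = H - T*S = -7.553e-19 - 1.726e-19
Step 3: G = -9.279e-19 J

-9.279e-19


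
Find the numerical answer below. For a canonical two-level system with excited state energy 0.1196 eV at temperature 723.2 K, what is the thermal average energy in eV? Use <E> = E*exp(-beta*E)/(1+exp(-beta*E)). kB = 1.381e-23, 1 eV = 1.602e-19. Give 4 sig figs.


Step 1: beta*E = 0.1196*1.602e-19/(1.381e-23*723.2) = 1.918
Step 2: exp(-beta*E) = 0.1468
Step 3: <E> = 0.1196*0.1468/(1+0.1468) = 0.01531 eV

0.01531


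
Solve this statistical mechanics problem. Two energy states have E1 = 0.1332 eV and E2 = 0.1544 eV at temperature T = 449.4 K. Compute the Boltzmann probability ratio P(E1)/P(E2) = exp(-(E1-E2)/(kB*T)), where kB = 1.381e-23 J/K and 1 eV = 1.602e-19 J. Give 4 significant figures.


Step 1: Compute energy difference dE = E1 - E2 = 0.1332 - 0.1544 = -0.0212 eV
Step 2: Convert to Joules: dE_J = -0.0212 * 1.602e-19 = -3.396e-21 J
Step 3: Compute exponent = -dE_J / (kB * T) = -(-3.396e-21) / (1.381e-23 * 449.4) = 0.5472
Step 4: P(E1)/P(E2) = exp(0.5472) = 1.728

1.728


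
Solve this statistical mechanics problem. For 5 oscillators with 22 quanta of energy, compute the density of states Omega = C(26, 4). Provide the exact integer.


Step 1: Use binomial coefficient C(26, 4)
Step 2: Numerator = 26! / 22!
Step 3: Denominator = 4!
Step 4: Omega = 14950

14950


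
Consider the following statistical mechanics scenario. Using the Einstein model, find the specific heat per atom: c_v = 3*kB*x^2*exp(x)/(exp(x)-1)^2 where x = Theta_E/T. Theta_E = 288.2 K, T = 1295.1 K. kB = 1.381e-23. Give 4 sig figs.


Step 1: x = Theta_E/T = 288.2/1295.1 = 0.2225
Step 2: x^2 = 0.04952
Step 3: exp(x) = 1.249
Step 4: c_v = 3*1.381e-23*0.04952*1.249/(1.249-1)^2 = 4.126e-23

4.126e-23


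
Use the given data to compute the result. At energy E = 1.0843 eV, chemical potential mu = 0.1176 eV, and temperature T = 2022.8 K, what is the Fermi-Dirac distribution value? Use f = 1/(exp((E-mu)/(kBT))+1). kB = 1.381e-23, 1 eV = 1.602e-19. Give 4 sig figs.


Step 1: (E - mu) = 1.0843 - 0.1176 = 0.9667 eV
Step 2: Convert: (E-mu)*eV = 1.549e-19 J
Step 3: x = (E-mu)*eV/(kB*T) = 5.544
Step 4: f = 1/(exp(5.544)+1) = 0.003896

0.003896


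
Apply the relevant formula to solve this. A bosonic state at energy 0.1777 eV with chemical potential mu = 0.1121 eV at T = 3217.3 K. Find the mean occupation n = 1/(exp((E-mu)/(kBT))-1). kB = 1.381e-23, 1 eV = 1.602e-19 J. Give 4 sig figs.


Step 1: (E - mu) = 0.0656 eV
Step 2: x = (E-mu)*eV/(kB*T) = 0.0656*1.602e-19/(1.381e-23*3217.3) = 0.2365
Step 3: exp(x) = 1.267
Step 4: n = 1/(exp(x)-1) = 3.748

3.748


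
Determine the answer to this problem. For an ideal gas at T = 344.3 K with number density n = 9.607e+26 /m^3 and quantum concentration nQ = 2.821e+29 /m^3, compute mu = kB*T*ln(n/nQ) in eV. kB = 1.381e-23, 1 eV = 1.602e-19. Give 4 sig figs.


Step 1: n/nQ = 9.607e+26/2.821e+29 = 0.003406
Step 2: ln(n/nQ) = -5.682
Step 3: mu = kB*T*ln(n/nQ) = 4.755e-21*-5.682 = -2.702e-20 J
Step 4: Convert to eV: -2.702e-20/1.602e-19 = -0.1687 eV

-0.1687


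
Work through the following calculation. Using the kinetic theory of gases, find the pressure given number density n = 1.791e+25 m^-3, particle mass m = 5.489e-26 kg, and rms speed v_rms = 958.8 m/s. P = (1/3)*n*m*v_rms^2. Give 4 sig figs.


Step 1: v_rms^2 = 958.8^2 = 9.193e+05
Step 2: n*m = 1.791e+25*5.489e-26 = 0.9831
Step 3: P = (1/3)*0.9831*9.193e+05 = 3.012e+05 Pa

3.012e+05


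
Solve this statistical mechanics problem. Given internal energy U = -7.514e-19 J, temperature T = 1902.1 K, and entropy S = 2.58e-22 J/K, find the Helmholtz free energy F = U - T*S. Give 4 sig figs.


Step 1: T*S = 1902.1 * 2.58e-22 = 4.907e-19 J
Step 2: F = U - T*S = -7.514e-19 - 4.907e-19
Step 3: F = -1.242e-18 J

-1.242e-18


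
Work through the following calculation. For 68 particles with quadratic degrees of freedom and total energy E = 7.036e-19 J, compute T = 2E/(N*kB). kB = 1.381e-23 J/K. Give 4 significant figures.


Step 1: Numerator = 2*E = 2*7.036e-19 = 1.407e-18 J
Step 2: Denominator = N*kB = 68*1.381e-23 = 9.391e-22
Step 3: T = 1.407e-18 / 9.391e-22 = 1498 K

1498


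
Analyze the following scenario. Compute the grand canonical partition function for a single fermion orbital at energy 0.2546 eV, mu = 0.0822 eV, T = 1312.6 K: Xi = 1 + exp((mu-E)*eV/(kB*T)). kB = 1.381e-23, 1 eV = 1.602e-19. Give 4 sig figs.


Step 1: (mu - E) = 0.0822 - 0.2546 = -0.1724 eV
Step 2: x = (mu-E)*eV/(kB*T) = -0.1724*1.602e-19/(1.381e-23*1312.6) = -1.524
Step 3: exp(x) = 0.2179
Step 4: Xi = 1 + 0.2179 = 1.218

1.218


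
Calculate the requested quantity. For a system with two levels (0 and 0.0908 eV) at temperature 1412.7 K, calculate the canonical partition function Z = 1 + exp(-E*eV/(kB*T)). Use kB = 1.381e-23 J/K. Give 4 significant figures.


Step 1: Compute beta*E = E*eV/(kB*T) = 0.0908*1.602e-19/(1.381e-23*1412.7) = 0.7456
Step 2: exp(-beta*E) = exp(-0.7456) = 0.4745
Step 3: Z = 1 + 0.4745 = 1.474

1.474


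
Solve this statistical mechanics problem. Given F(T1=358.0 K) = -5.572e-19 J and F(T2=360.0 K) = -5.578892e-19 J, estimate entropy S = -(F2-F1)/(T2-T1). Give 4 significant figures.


Step 1: dF = F2 - F1 = -5.578892e-19 - (-5.572e-19) = -6.892e-22 J
Step 2: dT = T2 - T1 = 360.0 - 358.0 = 2 K
Step 3: S = -dF/dT = -(-6.892e-22)/2 = 3.446e-22 J/K

3.446e-22


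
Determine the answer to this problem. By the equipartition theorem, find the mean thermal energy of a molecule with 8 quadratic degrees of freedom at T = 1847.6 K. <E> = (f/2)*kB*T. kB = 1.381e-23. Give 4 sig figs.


Step 1: f/2 = 8/2 = 4
Step 2: kB*T = 1.381e-23 * 1847.6 = 2.552e-20
Step 3: <E> = 4 * 2.552e-20 = 1.021e-19 J

1.021e-19


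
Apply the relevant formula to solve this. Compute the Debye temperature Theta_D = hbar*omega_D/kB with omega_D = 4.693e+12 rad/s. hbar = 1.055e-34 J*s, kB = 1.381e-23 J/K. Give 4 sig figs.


Step 1: hbar*omega_D = 1.055e-34 * 4.693e+12 = 4.951e-22 J
Step 2: Theta_D = 4.951e-22 / 1.381e-23
Step 3: Theta_D = 35.85 K

35.85


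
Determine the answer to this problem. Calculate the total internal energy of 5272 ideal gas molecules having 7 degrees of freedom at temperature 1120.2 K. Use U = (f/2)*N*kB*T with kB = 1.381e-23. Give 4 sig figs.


Step 1: f/2 = 7/2 = 3.5
Step 2: N*kB*T = 5272*1.381e-23*1120.2 = 8.156e-17
Step 3: U = 3.5 * 8.156e-17 = 2.855e-16 J

2.855e-16


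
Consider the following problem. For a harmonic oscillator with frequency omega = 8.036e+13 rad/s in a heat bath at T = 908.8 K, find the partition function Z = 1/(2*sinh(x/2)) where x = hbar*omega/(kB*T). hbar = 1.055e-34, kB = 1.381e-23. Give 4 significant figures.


Step 1: Compute x = hbar*omega/(kB*T) = 1.055e-34*8.036e+13/(1.381e-23*908.8) = 0.6755
Step 2: x/2 = 0.3378
Step 3: sinh(x/2) = 0.3442
Step 4: Z = 1/(2*0.3442) = 1.453

1.453


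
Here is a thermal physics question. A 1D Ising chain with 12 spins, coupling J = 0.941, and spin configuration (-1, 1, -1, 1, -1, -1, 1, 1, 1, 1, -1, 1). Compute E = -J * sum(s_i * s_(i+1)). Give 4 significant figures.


Step 1: Nearest-neighbor products: -1, -1, -1, -1, 1, -1, 1, 1, 1, -1, -1
Step 2: Sum of products = -3
Step 3: E = -0.941 * -3 = 2.823

2.823


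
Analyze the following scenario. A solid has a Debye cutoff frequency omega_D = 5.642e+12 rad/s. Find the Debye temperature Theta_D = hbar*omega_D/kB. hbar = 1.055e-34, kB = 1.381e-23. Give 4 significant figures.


Step 1: hbar*omega_D = 1.055e-34 * 5.642e+12 = 5.952e-22 J
Step 2: Theta_D = 5.952e-22 / 1.381e-23
Step 3: Theta_D = 43.1 K

43.1
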